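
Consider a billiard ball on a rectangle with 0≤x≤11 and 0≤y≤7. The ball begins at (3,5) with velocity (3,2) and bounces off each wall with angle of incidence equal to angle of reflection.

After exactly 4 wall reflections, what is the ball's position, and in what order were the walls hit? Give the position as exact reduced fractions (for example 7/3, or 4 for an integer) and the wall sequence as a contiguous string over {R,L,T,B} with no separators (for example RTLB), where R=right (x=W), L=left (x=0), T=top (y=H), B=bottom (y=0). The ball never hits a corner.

Final position: (0,11/3)
Wall sequence: TRBL

1. t=1 → T at (6,7); v=(3,-2)
2. t=5/3 → R at (11,11/3); v=(-3,-2)
3. t=11/6 → B at (11/2,0); v=(-3,2)
4. t=11/6 → L at (0,11/3); v=(3,2)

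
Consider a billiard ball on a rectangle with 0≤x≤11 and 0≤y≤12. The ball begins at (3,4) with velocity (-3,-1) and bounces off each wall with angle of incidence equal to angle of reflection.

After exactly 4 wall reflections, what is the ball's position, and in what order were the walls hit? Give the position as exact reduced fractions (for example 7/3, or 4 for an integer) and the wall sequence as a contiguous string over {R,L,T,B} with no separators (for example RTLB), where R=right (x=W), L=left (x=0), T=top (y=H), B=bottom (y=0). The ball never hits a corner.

1. t=1 → L at (0,3); v=(3,-1)
2. t=3 → B at (9,0); v=(3,1)
3. t=2/3 → R at (11,2/3); v=(-3,1)
4. t=11/3 → L at (0,13/3); v=(3,1)

Final position: (0,13/3)
Wall sequence: LBRL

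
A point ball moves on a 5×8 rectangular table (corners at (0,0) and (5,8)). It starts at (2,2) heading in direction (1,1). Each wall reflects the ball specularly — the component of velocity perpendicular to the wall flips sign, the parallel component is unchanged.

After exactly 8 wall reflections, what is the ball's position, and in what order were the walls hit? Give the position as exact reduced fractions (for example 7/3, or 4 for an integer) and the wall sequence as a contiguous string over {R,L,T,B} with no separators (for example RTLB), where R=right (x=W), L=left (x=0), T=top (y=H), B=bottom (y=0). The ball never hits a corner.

Final position: (5,7)
Wall sequence: RTLRBLTR

1. t=3 → R at (5,5); v=(-1,1)
2. t=3 → T at (2,8); v=(-1,-1)
3. t=2 → L at (0,6); v=(1,-1)
4. t=5 → R at (5,1); v=(-1,-1)
5. t=1 → B at (4,0); v=(-1,1)
6. t=4 → L at (0,4); v=(1,1)
7. t=4 → T at (4,8); v=(1,-1)
8. t=1 → R at (5,7); v=(-1,-1)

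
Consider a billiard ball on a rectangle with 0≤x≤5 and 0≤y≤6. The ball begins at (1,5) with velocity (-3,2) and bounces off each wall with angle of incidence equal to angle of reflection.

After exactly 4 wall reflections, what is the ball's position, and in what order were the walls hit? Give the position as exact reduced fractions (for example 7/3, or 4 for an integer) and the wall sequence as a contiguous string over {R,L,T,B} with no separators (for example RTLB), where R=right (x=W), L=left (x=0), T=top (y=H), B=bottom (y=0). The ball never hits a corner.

Final position: (1/2,0)
Wall sequence: LTRB

1. t=1/3 → L at (0,17/3); v=(3,2)
2. t=1/6 → T at (1/2,6); v=(3,-2)
3. t=3/2 → R at (5,3); v=(-3,-2)
4. t=3/2 → B at (1/2,0); v=(-3,2)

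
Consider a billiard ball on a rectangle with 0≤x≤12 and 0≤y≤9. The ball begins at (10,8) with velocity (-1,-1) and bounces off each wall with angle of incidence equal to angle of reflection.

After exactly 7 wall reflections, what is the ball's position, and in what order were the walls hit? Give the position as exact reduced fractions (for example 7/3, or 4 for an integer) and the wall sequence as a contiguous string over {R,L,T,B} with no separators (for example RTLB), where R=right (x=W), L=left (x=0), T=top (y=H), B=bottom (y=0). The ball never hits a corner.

1. t=8 → B at (2,0); v=(-1,1)
2. t=2 → L at (0,2); v=(1,1)
3. t=7 → T at (7,9); v=(1,-1)
4. t=5 → R at (12,4); v=(-1,-1)
5. t=4 → B at (8,0); v=(-1,1)
6. t=8 → L at (0,8); v=(1,1)
7. t=1 → T at (1,9); v=(1,-1)

Final position: (1,9)
Wall sequence: BLTRBLT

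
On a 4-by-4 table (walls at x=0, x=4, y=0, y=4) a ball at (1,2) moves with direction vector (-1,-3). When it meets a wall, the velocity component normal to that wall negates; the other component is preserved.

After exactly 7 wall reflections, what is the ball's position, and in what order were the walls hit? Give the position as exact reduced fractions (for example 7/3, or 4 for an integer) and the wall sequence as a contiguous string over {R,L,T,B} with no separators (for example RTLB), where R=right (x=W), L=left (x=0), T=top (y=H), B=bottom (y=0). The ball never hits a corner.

Final position: (3,0)
Wall sequence: BLTBTRB

1. t=2/3 → B at (1/3,0); v=(-1,3)
2. t=1/3 → L at (0,1); v=(1,3)
3. t=1 → T at (1,4); v=(1,-3)
4. t=4/3 → B at (7/3,0); v=(1,3)
5. t=4/3 → T at (11/3,4); v=(1,-3)
6. t=1/3 → R at (4,3); v=(-1,-3)
7. t=1 → B at (3,0); v=(-1,3)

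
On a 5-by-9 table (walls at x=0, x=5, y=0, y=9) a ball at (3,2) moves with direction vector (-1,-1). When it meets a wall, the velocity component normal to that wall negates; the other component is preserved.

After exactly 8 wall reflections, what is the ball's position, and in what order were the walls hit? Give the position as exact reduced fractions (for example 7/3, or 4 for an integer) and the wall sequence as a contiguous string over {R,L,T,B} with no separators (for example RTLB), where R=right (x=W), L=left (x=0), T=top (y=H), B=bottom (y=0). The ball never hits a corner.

1. t=2 → B at (1,0); v=(-1,1)
2. t=1 → L at (0,1); v=(1,1)
3. t=5 → R at (5,6); v=(-1,1)
4. t=3 → T at (2,9); v=(-1,-1)
5. t=2 → L at (0,7); v=(1,-1)
6. t=5 → R at (5,2); v=(-1,-1)
7. t=2 → B at (3,0); v=(-1,1)
8. t=3 → L at (0,3); v=(1,1)

Final position: (0,3)
Wall sequence: BLRTLRBL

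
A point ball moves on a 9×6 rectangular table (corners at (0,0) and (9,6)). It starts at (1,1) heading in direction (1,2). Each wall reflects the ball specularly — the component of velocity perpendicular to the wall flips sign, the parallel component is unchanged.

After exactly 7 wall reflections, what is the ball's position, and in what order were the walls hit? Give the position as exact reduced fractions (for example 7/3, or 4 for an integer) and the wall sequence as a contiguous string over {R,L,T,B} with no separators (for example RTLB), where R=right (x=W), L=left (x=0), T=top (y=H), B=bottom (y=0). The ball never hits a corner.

Final position: (0,1)
Wall sequence: TBRTBTL

1. t=5/2 → T at (7/2,6); v=(1,-2)
2. t=3 → B at (13/2,0); v=(1,2)
3. t=5/2 → R at (9,5); v=(-1,2)
4. t=1/2 → T at (17/2,6); v=(-1,-2)
5. t=3 → B at (11/2,0); v=(-1,2)
6. t=3 → T at (5/2,6); v=(-1,-2)
7. t=5/2 → L at (0,1); v=(1,-2)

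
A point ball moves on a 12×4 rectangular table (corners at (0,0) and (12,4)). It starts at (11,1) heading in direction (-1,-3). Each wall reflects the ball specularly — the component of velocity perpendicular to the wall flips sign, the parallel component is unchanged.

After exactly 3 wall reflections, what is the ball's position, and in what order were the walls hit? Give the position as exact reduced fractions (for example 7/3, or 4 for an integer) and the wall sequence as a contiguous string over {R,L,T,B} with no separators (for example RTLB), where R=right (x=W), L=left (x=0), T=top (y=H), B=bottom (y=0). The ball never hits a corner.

1. t=1/3 → B at (32/3,0); v=(-1,3)
2. t=4/3 → T at (28/3,4); v=(-1,-3)
3. t=4/3 → B at (8,0); v=(-1,3)

Final position: (8,0)
Wall sequence: BTB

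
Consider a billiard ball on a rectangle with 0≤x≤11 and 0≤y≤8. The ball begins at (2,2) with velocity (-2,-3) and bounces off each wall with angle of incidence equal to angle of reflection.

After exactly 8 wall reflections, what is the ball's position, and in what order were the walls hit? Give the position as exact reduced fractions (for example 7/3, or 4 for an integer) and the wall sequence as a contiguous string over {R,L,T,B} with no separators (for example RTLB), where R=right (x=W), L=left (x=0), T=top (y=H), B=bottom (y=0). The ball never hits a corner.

1. t=2/3 → B at (2/3,0); v=(-2,3)
2. t=1/3 → L at (0,1); v=(2,3)
3. t=7/3 → T at (14/3,8); v=(2,-3)
4. t=8/3 → B at (10,0); v=(2,3)
5. t=1/2 → R at (11,3/2); v=(-2,3)
6. t=13/6 → T at (20/3,8); v=(-2,-3)
7. t=8/3 → B at (4/3,0); v=(-2,3)
8. t=2/3 → L at (0,2); v=(2,3)

Final position: (0,2)
Wall sequence: BLTBRTBL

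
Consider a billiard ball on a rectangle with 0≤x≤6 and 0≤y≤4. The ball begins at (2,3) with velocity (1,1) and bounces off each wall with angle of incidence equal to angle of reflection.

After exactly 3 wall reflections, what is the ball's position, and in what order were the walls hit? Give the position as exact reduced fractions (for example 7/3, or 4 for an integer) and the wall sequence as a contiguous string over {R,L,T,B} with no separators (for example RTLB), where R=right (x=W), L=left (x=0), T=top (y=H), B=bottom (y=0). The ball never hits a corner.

Final position: (5,0)
Wall sequence: TRB

1. t=1 → T at (3,4); v=(1,-1)
2. t=3 → R at (6,1); v=(-1,-1)
3. t=1 → B at (5,0); v=(-1,1)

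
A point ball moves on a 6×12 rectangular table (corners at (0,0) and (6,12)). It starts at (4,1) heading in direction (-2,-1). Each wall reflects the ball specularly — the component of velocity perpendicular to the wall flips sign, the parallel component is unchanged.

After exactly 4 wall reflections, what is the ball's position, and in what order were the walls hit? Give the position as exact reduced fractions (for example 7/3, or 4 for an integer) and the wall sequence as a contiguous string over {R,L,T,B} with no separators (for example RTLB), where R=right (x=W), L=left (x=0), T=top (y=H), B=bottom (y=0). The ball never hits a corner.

1. t=1 → B at (2,0); v=(-2,1)
2. t=1 → L at (0,1); v=(2,1)
3. t=3 → R at (6,4); v=(-2,1)
4. t=3 → L at (0,7); v=(2,1)

Final position: (0,7)
Wall sequence: BLRL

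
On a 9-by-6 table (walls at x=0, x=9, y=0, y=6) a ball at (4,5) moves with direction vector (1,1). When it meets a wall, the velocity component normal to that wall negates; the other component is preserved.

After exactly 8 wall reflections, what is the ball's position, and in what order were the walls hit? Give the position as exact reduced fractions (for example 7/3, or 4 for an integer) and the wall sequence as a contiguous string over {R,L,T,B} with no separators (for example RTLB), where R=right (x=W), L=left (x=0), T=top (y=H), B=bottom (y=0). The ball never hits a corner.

Final position: (7,6)
Wall sequence: TRBTLBRT

1. t=1 → T at (5,6); v=(1,-1)
2. t=4 → R at (9,2); v=(-1,-1)
3. t=2 → B at (7,0); v=(-1,1)
4. t=6 → T at (1,6); v=(-1,-1)
5. t=1 → L at (0,5); v=(1,-1)
6. t=5 → B at (5,0); v=(1,1)
7. t=4 → R at (9,4); v=(-1,1)
8. t=2 → T at (7,6); v=(-1,-1)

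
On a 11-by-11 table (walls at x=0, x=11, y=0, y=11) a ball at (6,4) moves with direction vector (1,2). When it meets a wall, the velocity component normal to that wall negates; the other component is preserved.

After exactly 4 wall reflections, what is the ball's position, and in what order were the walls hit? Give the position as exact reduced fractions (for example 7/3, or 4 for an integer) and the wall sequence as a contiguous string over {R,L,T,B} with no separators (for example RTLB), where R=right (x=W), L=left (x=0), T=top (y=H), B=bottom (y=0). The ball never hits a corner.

1. t=7/2 → T at (19/2,11); v=(1,-2)
2. t=3/2 → R at (11,8); v=(-1,-2)
3. t=4 → B at (7,0); v=(-1,2)
4. t=11/2 → T at (3/2,11); v=(-1,-2)

Final position: (3/2,11)
Wall sequence: TRBT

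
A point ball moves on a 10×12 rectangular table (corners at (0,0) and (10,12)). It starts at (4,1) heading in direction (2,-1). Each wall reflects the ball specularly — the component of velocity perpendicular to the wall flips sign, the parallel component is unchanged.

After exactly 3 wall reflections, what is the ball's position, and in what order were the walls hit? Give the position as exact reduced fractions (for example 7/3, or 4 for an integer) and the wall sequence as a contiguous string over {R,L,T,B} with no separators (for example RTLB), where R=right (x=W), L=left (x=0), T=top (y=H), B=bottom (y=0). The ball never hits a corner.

1. t=1 → B at (6,0); v=(2,1)
2. t=2 → R at (10,2); v=(-2,1)
3. t=5 → L at (0,7); v=(2,1)

Final position: (0,7)
Wall sequence: BRL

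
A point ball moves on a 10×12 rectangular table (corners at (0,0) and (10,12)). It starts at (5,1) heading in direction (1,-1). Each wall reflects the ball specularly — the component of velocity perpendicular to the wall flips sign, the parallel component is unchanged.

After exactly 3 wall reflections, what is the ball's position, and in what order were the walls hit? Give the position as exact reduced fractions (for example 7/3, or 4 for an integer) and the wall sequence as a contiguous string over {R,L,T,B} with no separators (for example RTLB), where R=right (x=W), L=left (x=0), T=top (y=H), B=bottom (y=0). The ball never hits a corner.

Final position: (2,12)
Wall sequence: BRT

1. t=1 → B at (6,0); v=(1,1)
2. t=4 → R at (10,4); v=(-1,1)
3. t=8 → T at (2,12); v=(-1,-1)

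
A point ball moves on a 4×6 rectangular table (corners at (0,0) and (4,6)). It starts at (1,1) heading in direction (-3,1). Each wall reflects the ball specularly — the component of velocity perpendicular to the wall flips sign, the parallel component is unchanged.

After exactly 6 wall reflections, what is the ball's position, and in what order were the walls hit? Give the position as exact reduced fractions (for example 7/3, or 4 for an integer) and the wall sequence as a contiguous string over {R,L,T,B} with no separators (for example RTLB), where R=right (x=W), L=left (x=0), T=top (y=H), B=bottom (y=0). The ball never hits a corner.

1. t=1/3 → L at (0,4/3); v=(3,1)
2. t=4/3 → R at (4,8/3); v=(-3,1)
3. t=4/3 → L at (0,4); v=(3,1)
4. t=4/3 → R at (4,16/3); v=(-3,1)
5. t=2/3 → T at (2,6); v=(-3,-1)
6. t=2/3 → L at (0,16/3); v=(3,-1)

Final position: (0,16/3)
Wall sequence: LRLRTL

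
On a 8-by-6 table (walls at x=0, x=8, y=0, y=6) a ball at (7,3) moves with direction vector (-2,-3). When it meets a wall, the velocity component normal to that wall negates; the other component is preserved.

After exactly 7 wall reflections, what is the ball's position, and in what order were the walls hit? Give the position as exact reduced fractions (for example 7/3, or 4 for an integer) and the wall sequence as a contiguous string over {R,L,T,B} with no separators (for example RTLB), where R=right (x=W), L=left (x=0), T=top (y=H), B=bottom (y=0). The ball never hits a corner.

Final position: (5,0)
Wall sequence: BTLBTRB

1. t=1 → B at (5,0); v=(-2,3)
2. t=2 → T at (1,6); v=(-2,-3)
3. t=1/2 → L at (0,9/2); v=(2,-3)
4. t=3/2 → B at (3,0); v=(2,3)
5. t=2 → T at (7,6); v=(2,-3)
6. t=1/2 → R at (8,9/2); v=(-2,-3)
7. t=3/2 → B at (5,0); v=(-2,3)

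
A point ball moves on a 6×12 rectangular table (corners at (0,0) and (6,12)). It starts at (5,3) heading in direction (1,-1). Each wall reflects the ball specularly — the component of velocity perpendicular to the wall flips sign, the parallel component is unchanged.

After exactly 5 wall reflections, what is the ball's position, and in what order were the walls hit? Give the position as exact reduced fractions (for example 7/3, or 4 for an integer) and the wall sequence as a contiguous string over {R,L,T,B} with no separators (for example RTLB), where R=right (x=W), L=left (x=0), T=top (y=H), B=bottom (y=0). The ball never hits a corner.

1. t=1 → R at (6,2); v=(-1,-1)
2. t=2 → B at (4,0); v=(-1,1)
3. t=4 → L at (0,4); v=(1,1)
4. t=6 → R at (6,10); v=(-1,1)
5. t=2 → T at (4,12); v=(-1,-1)

Final position: (4,12)
Wall sequence: RBLRT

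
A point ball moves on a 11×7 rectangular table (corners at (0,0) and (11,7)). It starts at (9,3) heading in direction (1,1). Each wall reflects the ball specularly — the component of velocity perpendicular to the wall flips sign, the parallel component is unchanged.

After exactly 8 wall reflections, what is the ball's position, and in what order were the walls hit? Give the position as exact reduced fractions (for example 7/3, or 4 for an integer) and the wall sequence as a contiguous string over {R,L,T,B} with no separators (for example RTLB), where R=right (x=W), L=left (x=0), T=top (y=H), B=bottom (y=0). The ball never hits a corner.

1. t=2 → R at (11,5); v=(-1,1)
2. t=2 → T at (9,7); v=(-1,-1)
3. t=7 → B at (2,0); v=(-1,1)
4. t=2 → L at (0,2); v=(1,1)
5. t=5 → T at (5,7); v=(1,-1)
6. t=6 → R at (11,1); v=(-1,-1)
7. t=1 → B at (10,0); v=(-1,1)
8. t=7 → T at (3,7); v=(-1,-1)

Final position: (3,7)
Wall sequence: RTBLTRBT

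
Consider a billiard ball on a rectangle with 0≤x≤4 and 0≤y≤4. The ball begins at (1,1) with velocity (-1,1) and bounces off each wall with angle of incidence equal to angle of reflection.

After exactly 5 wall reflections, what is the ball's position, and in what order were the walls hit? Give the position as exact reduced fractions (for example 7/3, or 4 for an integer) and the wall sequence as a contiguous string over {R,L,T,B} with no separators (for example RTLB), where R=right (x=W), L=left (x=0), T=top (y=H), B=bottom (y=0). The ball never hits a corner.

1. t=1 → L at (0,2); v=(1,1)
2. t=2 → T at (2,4); v=(1,-1)
3. t=2 → R at (4,2); v=(-1,-1)
4. t=2 → B at (2,0); v=(-1,1)
5. t=2 → L at (0,2); v=(1,1)

Final position: (0,2)
Wall sequence: LTRBL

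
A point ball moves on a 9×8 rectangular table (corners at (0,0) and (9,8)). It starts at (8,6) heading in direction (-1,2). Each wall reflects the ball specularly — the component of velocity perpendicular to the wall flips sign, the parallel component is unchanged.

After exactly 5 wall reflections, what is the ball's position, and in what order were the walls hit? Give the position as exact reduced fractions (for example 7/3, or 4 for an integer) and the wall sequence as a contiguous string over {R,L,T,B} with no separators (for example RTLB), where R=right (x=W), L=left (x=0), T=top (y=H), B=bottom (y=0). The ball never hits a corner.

1. t=1 → T at (7,8); v=(-1,-2)
2. t=4 → B at (3,0); v=(-1,2)
3. t=3 → L at (0,6); v=(1,2)
4. t=1 → T at (1,8); v=(1,-2)
5. t=4 → B at (5,0); v=(1,2)

Final position: (5,0)
Wall sequence: TBLTB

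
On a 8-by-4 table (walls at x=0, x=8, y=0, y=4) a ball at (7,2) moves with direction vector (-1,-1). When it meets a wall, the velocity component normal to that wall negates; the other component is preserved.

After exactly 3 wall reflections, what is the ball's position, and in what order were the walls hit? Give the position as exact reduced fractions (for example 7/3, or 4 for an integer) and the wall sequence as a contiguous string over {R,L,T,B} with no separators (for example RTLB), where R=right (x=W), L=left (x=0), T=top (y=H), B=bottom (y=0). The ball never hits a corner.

1. t=2 → B at (5,0); v=(-1,1)
2. t=4 → T at (1,4); v=(-1,-1)
3. t=1 → L at (0,3); v=(1,-1)

Final position: (0,3)
Wall sequence: BTL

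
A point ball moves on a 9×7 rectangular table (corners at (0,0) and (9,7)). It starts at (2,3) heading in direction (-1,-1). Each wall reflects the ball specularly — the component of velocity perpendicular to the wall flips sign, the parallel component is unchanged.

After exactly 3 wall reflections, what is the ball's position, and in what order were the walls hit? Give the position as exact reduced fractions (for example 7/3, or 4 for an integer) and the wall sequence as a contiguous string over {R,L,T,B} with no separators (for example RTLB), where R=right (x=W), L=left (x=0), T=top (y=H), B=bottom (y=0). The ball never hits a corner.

1. t=2 → L at (0,1); v=(1,-1)
2. t=1 → B at (1,0); v=(1,1)
3. t=7 → T at (8,7); v=(1,-1)

Final position: (8,7)
Wall sequence: LBT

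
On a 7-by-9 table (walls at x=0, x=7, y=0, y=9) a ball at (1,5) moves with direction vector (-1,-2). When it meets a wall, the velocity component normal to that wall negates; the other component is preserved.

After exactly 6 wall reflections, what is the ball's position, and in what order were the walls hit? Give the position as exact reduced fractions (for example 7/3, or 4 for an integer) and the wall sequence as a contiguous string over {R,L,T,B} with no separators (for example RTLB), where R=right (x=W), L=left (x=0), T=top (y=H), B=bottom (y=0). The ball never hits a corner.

Final position: (0,7)
Wall sequence: LBTRBL

1. t=1 → L at (0,3); v=(1,-2)
2. t=3/2 → B at (3/2,0); v=(1,2)
3. t=9/2 → T at (6,9); v=(1,-2)
4. t=1 → R at (7,7); v=(-1,-2)
5. t=7/2 → B at (7/2,0); v=(-1,2)
6. t=7/2 → L at (0,7); v=(1,2)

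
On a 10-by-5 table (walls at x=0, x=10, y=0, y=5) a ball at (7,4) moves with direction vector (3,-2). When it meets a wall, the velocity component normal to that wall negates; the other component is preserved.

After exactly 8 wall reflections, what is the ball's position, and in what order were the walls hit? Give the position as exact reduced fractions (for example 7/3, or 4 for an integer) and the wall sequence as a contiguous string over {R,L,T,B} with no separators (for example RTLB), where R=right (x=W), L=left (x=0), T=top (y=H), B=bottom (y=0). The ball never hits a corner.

1. t=1 → R at (10,2); v=(-3,-2)
2. t=1 → B at (7,0); v=(-3,2)
3. t=7/3 → L at (0,14/3); v=(3,2)
4. t=1/6 → T at (1/2,5); v=(3,-2)
5. t=5/2 → B at (8,0); v=(3,2)
6. t=2/3 → R at (10,4/3); v=(-3,2)
7. t=11/6 → T at (9/2,5); v=(-3,-2)
8. t=3/2 → L at (0,2); v=(3,-2)

Final position: (0,2)
Wall sequence: RBLTBRTL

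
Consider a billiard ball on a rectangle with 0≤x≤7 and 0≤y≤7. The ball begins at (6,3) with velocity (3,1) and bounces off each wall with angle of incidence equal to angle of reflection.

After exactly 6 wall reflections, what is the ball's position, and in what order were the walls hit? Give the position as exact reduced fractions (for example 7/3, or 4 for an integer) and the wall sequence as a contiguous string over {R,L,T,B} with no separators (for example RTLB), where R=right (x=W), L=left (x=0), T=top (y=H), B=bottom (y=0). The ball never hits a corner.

Final position: (7,4/3)
Wall sequence: RLTRLR

1. t=1/3 → R at (7,10/3); v=(-3,1)
2. t=7/3 → L at (0,17/3); v=(3,1)
3. t=4/3 → T at (4,7); v=(3,-1)
4. t=1 → R at (7,6); v=(-3,-1)
5. t=7/3 → L at (0,11/3); v=(3,-1)
6. t=7/3 → R at (7,4/3); v=(-3,-1)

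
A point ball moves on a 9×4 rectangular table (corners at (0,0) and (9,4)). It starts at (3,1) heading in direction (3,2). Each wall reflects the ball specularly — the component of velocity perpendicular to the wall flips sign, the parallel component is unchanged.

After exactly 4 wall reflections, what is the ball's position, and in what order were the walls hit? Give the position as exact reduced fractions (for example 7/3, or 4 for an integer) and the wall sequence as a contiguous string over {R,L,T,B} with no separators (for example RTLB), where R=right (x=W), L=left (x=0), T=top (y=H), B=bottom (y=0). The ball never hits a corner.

Final position: (0,3)
Wall sequence: TRBL

1. t=3/2 → T at (15/2,4); v=(3,-2)
2. t=1/2 → R at (9,3); v=(-3,-2)
3. t=3/2 → B at (9/2,0); v=(-3,2)
4. t=3/2 → L at (0,3); v=(3,2)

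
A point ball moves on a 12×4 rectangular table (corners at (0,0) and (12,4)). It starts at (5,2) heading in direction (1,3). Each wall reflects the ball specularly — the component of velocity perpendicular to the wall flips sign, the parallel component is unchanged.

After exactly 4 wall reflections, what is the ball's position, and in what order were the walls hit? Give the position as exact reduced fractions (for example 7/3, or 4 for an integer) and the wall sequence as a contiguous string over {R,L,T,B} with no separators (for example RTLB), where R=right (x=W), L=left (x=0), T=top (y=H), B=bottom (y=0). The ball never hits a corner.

Final position: (29/3,0)
Wall sequence: TBTB

1. t=2/3 → T at (17/3,4); v=(1,-3)
2. t=4/3 → B at (7,0); v=(1,3)
3. t=4/3 → T at (25/3,4); v=(1,-3)
4. t=4/3 → B at (29/3,0); v=(1,3)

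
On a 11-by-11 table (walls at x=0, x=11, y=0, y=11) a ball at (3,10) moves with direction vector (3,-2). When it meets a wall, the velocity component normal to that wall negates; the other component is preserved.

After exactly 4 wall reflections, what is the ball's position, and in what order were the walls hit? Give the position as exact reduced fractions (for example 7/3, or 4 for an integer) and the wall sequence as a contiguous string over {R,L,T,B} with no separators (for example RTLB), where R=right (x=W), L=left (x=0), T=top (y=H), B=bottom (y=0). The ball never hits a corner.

Final position: (11,10)
Wall sequence: RBLR

1. t=8/3 → R at (11,14/3); v=(-3,-2)
2. t=7/3 → B at (4,0); v=(-3,2)
3. t=4/3 → L at (0,8/3); v=(3,2)
4. t=11/3 → R at (11,10); v=(-3,2)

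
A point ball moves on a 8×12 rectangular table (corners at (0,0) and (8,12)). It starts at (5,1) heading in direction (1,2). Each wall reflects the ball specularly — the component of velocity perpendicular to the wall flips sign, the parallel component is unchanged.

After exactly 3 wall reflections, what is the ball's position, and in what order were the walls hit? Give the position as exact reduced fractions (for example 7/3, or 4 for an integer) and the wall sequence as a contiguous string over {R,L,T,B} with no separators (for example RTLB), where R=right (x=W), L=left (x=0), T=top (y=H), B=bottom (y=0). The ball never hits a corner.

Final position: (0,1)
Wall sequence: RTL

1. t=3 → R at (8,7); v=(-1,2)
2. t=5/2 → T at (11/2,12); v=(-1,-2)
3. t=11/2 → L at (0,1); v=(1,-2)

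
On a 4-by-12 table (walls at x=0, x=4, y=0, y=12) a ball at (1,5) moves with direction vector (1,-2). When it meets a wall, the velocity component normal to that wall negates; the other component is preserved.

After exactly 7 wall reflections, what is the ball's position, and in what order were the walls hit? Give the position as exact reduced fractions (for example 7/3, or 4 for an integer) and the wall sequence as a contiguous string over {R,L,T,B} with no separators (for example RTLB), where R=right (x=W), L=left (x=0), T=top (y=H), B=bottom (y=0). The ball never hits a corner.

Final position: (0,1)
Wall sequence: BRLTRBL

1. t=5/2 → B at (7/2,0); v=(1,2)
2. t=1/2 → R at (4,1); v=(-1,2)
3. t=4 → L at (0,9); v=(1,2)
4. t=3/2 → T at (3/2,12); v=(1,-2)
5. t=5/2 → R at (4,7); v=(-1,-2)
6. t=7/2 → B at (1/2,0); v=(-1,2)
7. t=1/2 → L at (0,1); v=(1,2)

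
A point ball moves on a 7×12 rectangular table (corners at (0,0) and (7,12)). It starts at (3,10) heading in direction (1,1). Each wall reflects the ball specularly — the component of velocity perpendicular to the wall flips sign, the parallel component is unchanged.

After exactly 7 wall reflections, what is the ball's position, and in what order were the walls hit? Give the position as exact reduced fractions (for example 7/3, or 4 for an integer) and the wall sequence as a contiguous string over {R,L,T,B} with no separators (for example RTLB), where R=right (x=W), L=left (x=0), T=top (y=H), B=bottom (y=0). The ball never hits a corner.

1. t=2 → T at (5,12); v=(1,-1)
2. t=2 → R at (7,10); v=(-1,-1)
3. t=7 → L at (0,3); v=(1,-1)
4. t=3 → B at (3,0); v=(1,1)
5. t=4 → R at (7,4); v=(-1,1)
6. t=7 → L at (0,11); v=(1,1)
7. t=1 → T at (1,12); v=(1,-1)

Final position: (1,12)
Wall sequence: TRLBRLT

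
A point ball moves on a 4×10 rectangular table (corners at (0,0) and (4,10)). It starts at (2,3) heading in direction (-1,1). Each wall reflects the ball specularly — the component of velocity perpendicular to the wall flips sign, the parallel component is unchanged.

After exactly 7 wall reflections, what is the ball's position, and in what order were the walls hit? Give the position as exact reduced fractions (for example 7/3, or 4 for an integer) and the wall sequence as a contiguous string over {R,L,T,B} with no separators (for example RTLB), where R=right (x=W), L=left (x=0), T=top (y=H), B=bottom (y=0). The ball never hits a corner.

Final position: (0,1)
Wall sequence: LRTLRBL

1. t=2 → L at (0,5); v=(1,1)
2. t=4 → R at (4,9); v=(-1,1)
3. t=1 → T at (3,10); v=(-1,-1)
4. t=3 → L at (0,7); v=(1,-1)
5. t=4 → R at (4,3); v=(-1,-1)
6. t=3 → B at (1,0); v=(-1,1)
7. t=1 → L at (0,1); v=(1,1)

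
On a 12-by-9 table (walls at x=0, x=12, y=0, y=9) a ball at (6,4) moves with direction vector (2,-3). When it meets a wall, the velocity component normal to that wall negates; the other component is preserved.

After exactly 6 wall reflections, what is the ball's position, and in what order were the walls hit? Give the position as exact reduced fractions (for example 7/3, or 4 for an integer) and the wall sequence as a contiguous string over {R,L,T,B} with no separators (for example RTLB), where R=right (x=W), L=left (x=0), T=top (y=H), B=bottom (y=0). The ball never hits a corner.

1. t=4/3 → B at (26/3,0); v=(2,3)
2. t=5/3 → R at (12,5); v=(-2,3)
3. t=4/3 → T at (28/3,9); v=(-2,-3)
4. t=3 → B at (10/3,0); v=(-2,3)
5. t=5/3 → L at (0,5); v=(2,3)
6. t=4/3 → T at (8/3,9); v=(2,-3)

Final position: (8/3,9)
Wall sequence: BRTBLT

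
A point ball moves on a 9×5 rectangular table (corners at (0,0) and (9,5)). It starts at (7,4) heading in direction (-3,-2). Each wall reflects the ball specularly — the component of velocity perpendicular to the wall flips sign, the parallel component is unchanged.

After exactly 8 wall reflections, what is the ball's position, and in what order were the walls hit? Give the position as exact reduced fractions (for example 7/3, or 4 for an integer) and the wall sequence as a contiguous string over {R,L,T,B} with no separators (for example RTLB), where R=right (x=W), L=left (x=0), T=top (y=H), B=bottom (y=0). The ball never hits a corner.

1. t=2 → B at (1,0); v=(-3,2)
2. t=1/3 → L at (0,2/3); v=(3,2)
3. t=13/6 → T at (13/2,5); v=(3,-2)
4. t=5/6 → R at (9,10/3); v=(-3,-2)
5. t=5/3 → B at (4,0); v=(-3,2)
6. t=4/3 → L at (0,8/3); v=(3,2)
7. t=7/6 → T at (7/2,5); v=(3,-2)
8. t=11/6 → R at (9,4/3); v=(-3,-2)

Final position: (9,4/3)
Wall sequence: BLTRBLTR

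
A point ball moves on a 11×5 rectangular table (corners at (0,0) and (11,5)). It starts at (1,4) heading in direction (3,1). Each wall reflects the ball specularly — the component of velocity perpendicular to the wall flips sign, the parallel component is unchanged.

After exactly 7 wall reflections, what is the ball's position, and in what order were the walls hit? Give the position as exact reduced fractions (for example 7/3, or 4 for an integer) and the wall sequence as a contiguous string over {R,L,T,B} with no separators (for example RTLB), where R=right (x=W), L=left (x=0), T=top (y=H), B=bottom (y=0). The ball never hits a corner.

Final position: (0,5/3)
Wall sequence: TRBLRTL

1. t=1 → T at (4,5); v=(3,-1)
2. t=7/3 → R at (11,8/3); v=(-3,-1)
3. t=8/3 → B at (3,0); v=(-3,1)
4. t=1 → L at (0,1); v=(3,1)
5. t=11/3 → R at (11,14/3); v=(-3,1)
6. t=1/3 → T at (10,5); v=(-3,-1)
7. t=10/3 → L at (0,5/3); v=(3,-1)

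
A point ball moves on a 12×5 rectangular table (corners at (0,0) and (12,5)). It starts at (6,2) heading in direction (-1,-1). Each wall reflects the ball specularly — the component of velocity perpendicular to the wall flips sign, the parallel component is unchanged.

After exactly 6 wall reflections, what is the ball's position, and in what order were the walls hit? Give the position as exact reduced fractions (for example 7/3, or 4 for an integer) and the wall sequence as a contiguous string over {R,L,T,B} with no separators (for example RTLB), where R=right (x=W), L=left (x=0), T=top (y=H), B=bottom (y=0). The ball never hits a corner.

Final position: (12,4)
Wall sequence: BLTBTR

1. t=2 → B at (4,0); v=(-1,1)
2. t=4 → L at (0,4); v=(1,1)
3. t=1 → T at (1,5); v=(1,-1)
4. t=5 → B at (6,0); v=(1,1)
5. t=5 → T at (11,5); v=(1,-1)
6. t=1 → R at (12,4); v=(-1,-1)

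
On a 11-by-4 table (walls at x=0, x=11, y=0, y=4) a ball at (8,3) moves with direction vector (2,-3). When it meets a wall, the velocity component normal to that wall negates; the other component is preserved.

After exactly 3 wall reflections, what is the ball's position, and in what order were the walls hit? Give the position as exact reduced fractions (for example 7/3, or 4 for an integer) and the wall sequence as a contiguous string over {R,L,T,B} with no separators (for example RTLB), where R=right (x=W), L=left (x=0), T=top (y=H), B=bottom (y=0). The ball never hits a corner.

1. t=1 → B at (10,0); v=(2,3)
2. t=1/2 → R at (11,3/2); v=(-2,3)
3. t=5/6 → T at (28/3,4); v=(-2,-3)

Final position: (28/3,4)
Wall sequence: BRT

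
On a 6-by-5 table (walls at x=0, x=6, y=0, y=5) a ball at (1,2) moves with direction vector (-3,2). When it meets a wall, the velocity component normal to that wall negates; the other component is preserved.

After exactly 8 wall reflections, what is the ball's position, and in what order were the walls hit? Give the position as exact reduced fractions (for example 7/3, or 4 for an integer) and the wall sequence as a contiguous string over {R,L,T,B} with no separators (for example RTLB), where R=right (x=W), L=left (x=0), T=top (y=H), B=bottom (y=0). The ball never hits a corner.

Final position: (0,4/3)
Wall sequence: LTRBLRTL

1. t=1/3 → L at (0,8/3); v=(3,2)
2. t=7/6 → T at (7/2,5); v=(3,-2)
3. t=5/6 → R at (6,10/3); v=(-3,-2)
4. t=5/3 → B at (1,0); v=(-3,2)
5. t=1/3 → L at (0,2/3); v=(3,2)
6. t=2 → R at (6,14/3); v=(-3,2)
7. t=1/6 → T at (11/2,5); v=(-3,-2)
8. t=11/6 → L at (0,4/3); v=(3,-2)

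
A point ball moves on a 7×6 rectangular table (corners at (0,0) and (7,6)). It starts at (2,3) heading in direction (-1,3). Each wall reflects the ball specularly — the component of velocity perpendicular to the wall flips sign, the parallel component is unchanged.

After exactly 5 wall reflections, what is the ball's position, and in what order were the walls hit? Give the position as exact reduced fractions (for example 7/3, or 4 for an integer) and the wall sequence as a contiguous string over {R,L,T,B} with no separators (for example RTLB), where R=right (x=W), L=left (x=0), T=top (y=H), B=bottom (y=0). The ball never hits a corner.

1. t=1 → T at (1,6); v=(-1,-3)
2. t=1 → L at (0,3); v=(1,-3)
3. t=1 → B at (1,0); v=(1,3)
4. t=2 → T at (3,6); v=(1,-3)
5. t=2 → B at (5,0); v=(1,3)

Final position: (5,0)
Wall sequence: TLBTB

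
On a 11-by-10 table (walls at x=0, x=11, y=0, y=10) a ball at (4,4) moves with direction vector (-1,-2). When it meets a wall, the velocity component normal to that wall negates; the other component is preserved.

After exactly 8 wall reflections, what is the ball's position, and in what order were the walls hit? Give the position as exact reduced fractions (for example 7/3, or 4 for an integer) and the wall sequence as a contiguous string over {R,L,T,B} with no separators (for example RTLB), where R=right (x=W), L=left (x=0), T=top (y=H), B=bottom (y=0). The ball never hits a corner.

Final position: (0,8)
Wall sequence: BLTBRTBL

1. t=2 → B at (2,0); v=(-1,2)
2. t=2 → L at (0,4); v=(1,2)
3. t=3 → T at (3,10); v=(1,-2)
4. t=5 → B at (8,0); v=(1,2)
5. t=3 → R at (11,6); v=(-1,2)
6. t=2 → T at (9,10); v=(-1,-2)
7. t=5 → B at (4,0); v=(-1,2)
8. t=4 → L at (0,8); v=(1,2)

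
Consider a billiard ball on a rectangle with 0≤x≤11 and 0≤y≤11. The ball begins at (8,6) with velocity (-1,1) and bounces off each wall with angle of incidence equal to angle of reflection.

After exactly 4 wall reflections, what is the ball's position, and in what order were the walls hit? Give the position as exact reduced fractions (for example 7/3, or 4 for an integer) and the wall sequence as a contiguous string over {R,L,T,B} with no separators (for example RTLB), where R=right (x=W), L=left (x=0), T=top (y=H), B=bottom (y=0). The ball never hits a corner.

Final position: (11,3)
Wall sequence: TLBR

1. t=5 → T at (3,11); v=(-1,-1)
2. t=3 → L at (0,8); v=(1,-1)
3. t=8 → B at (8,0); v=(1,1)
4. t=3 → R at (11,3); v=(-1,1)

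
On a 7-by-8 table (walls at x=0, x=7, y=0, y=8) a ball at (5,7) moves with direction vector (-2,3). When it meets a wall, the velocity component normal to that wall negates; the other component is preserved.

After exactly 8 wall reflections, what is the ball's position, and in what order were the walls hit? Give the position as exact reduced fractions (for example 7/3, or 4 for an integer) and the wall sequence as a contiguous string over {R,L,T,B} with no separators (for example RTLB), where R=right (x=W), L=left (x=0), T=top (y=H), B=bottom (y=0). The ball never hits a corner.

1. t=1/3 → T at (13/3,8); v=(-2,-3)
2. t=13/6 → L at (0,3/2); v=(2,-3)
3. t=1/2 → B at (1,0); v=(2,3)
4. t=8/3 → T at (19/3,8); v=(2,-3)
5. t=1/3 → R at (7,7); v=(-2,-3)
6. t=7/3 → B at (7/3,0); v=(-2,3)
7. t=7/6 → L at (0,7/2); v=(2,3)
8. t=3/2 → T at (3,8); v=(2,-3)

Final position: (3,8)
Wall sequence: TLBTRBLT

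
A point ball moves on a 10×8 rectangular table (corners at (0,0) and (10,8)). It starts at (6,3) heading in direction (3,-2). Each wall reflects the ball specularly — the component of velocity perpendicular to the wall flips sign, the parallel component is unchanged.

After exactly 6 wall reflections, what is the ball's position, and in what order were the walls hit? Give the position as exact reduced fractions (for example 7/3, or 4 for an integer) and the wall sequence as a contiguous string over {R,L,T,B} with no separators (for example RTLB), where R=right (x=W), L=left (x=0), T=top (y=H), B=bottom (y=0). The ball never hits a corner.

1. t=4/3 → R at (10,1/3); v=(-3,-2)
2. t=1/6 → B at (19/2,0); v=(-3,2)
3. t=19/6 → L at (0,19/3); v=(3,2)
4. t=5/6 → T at (5/2,8); v=(3,-2)
5. t=5/2 → R at (10,3); v=(-3,-2)
6. t=3/2 → B at (11/2,0); v=(-3,2)

Final position: (11/2,0)
Wall sequence: RBLTRB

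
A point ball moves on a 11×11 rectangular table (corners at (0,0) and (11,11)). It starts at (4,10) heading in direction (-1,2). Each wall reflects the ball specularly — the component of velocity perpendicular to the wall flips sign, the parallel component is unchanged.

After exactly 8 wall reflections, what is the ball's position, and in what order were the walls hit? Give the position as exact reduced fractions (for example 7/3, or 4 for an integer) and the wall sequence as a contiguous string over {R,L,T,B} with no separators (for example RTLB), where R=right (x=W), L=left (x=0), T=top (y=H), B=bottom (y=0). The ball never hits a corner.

1. t=1/2 → T at (7/2,11); v=(-1,-2)
2. t=7/2 → L at (0,4); v=(1,-2)
3. t=2 → B at (2,0); v=(1,2)
4. t=11/2 → T at (15/2,11); v=(1,-2)
5. t=7/2 → R at (11,4); v=(-1,-2)
6. t=2 → B at (9,0); v=(-1,2)
7. t=11/2 → T at (7/2,11); v=(-1,-2)
8. t=7/2 → L at (0,4); v=(1,-2)

Final position: (0,4)
Wall sequence: TLBTRBTL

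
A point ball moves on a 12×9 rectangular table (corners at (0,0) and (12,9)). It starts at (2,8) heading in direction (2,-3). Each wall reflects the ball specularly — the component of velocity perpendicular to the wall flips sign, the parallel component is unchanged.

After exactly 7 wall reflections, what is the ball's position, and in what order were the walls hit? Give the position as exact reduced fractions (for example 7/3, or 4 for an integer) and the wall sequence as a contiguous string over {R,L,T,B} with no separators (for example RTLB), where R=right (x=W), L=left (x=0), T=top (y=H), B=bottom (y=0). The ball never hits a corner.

1. t=8/3 → B at (22/3,0); v=(2,3)
2. t=7/3 → R at (12,7); v=(-2,3)
3. t=2/3 → T at (32/3,9); v=(-2,-3)
4. t=3 → B at (14/3,0); v=(-2,3)
5. t=7/3 → L at (0,7); v=(2,3)
6. t=2/3 → T at (4/3,9); v=(2,-3)
7. t=3 → B at (22/3,0); v=(2,3)

Final position: (22/3,0)
Wall sequence: BRTBLTB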